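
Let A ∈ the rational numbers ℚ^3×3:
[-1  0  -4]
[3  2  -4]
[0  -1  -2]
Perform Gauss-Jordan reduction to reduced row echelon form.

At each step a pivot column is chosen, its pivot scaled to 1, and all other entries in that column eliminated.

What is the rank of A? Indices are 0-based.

rank = 3

step 1: normalize row 0 (÷-1) = (1, 0, 4)
  row 1: subtract 3×row0 = (0, 2, -16)
step 2: normalize row 1 (÷2) = (0, 1, -8)
  row 2: subtract -1×row1 = (0, 0, -10)
step 3: normalize row 2 (÷-10) = (0, 0, 1)
  row 0: subtract 4×row2 = (1, 0, 0)
  row 1: subtract -8×row2 = (0, 1, 0)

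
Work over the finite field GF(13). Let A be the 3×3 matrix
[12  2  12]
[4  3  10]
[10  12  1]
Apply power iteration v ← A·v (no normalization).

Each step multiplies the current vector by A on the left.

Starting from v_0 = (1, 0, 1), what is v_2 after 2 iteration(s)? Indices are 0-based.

v_2 = (6, 1, 3)

v_0 = (1, 0, 1).
v_1 = A·v_0 = (11, 1, 11).
v_2 = A·v_1 = (6, 1, 3).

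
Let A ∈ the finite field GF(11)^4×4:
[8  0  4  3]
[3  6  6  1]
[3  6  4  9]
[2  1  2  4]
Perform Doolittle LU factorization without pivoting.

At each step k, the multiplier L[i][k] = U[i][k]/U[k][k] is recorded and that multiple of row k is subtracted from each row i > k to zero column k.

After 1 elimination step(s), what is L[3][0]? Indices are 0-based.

[col 0] pivot 8
  R1 -= 10*R0 → (0, 6, 10, 4)  (L[1][0] := 10)
  R2 -= 10*R0 → (0, 6, 8, 1)  (L[2][0] := 10)
  R3 -= 3*R0 → (0, 1, 1, 6)  (L[3][0] := 3)

L[3][0] = 3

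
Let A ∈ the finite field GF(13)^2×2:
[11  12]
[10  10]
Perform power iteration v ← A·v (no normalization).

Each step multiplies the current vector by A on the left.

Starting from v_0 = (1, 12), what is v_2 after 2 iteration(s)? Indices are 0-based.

v_2 = (2, 3)

v_0 = (1, 12).
v_1 = A·v_0 = (12, 0).
v_2 = A·v_1 = (2, 3).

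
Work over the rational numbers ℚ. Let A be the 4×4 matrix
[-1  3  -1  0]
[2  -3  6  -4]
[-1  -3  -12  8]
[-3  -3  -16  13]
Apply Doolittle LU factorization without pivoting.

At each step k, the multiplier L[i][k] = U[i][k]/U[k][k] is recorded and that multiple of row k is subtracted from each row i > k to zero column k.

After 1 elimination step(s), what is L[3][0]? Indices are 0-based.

Step 1: pivot at (0,0) is -1.
  row1 ← row1 − (-2)·row0  ⇒  L[1][0]=-2, U row1=(0, 3, 4, -4)
  row2 ← row2 − (1)·row0  ⇒  L[2][0]=1, U row2=(0, -6, -11, 8)
  row3 ← row3 − (3)·row0  ⇒  L[3][0]=3, U row3=(0, -12, -13, 13)

L[3][0] = 3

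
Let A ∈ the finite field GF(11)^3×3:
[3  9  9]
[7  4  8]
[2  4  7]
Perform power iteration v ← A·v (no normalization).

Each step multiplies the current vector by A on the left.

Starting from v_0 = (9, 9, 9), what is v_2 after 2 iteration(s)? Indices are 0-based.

v_2 = (2, 6, 0)

v_0 = (9, 9, 9).
v_1 = A·v_0 = (2, 6, 7).
v_2 = A·v_1 = (2, 6, 0).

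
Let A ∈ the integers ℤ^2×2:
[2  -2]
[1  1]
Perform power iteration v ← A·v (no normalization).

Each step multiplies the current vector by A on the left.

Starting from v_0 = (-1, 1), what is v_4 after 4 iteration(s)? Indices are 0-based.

v_0 = (-1, 1).
v_1 = A·v_0 = (-4, 0).
v_2 = A·v_1 = (-8, -4).
v_3 = A·v_2 = (-8, -12).
v_4 = A·v_3 = (8, -20).

v_4 = (8, -20)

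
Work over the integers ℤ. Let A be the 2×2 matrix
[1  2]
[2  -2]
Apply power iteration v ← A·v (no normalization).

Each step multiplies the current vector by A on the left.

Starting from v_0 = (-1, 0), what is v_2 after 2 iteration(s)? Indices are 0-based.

v_2 = (-5, 2)

v_0 = (-1, 0).
v_1 = A·v_0 = (-1, -2).
v_2 = A·v_1 = (-5, 2).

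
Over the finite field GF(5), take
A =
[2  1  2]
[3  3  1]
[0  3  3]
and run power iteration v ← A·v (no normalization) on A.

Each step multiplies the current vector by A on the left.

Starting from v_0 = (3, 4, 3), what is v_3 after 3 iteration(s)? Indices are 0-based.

v_0 = (3, 4, 3).
v_1 = A·v_0 = (1, 4, 1).
v_2 = A·v_1 = (3, 1, 0).
v_3 = A·v_2 = (2, 2, 3).

v_3 = (2, 2, 3)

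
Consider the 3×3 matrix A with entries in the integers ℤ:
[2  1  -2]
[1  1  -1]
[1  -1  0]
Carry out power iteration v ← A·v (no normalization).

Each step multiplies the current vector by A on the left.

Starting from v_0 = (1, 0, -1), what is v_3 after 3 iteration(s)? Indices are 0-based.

v_3 = (17, 11, 3)

v_0 = (1, 0, -1).
v_1 = A·v_0 = (4, 2, 1).
v_2 = A·v_1 = (8, 5, 2).
v_3 = A·v_2 = (17, 11, 3).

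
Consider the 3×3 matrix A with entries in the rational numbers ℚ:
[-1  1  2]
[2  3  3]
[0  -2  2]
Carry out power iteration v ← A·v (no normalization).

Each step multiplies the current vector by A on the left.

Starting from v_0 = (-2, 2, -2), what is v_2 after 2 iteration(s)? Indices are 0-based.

v_0 = (-2, 2, -2).
v_1 = A·v_0 = (0, -4, -8).
v_2 = A·v_1 = (-20, -36, -8).

v_2 = (-20, -36, -8)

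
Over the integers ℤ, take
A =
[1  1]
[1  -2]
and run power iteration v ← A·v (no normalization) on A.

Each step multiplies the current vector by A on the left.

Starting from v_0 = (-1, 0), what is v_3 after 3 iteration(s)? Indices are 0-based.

v_3 = (-1, -4)

v_0 = (-1, 0).
v_1 = A·v_0 = (-1, -1).
v_2 = A·v_1 = (-2, 1).
v_3 = A·v_2 = (-1, -4).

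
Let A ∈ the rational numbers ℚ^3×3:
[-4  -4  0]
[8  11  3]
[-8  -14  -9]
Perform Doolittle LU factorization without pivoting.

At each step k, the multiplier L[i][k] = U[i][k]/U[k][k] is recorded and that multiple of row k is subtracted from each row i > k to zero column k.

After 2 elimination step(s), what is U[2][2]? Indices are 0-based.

[col 0] pivot -4
  R1 -= -2*R0 → (0, 3, 3)  (L[1][0] := -2)
  R2 -= 2*R0 → (0, -6, -9)  (L[2][0] := 2)
[col 1] pivot 3
  R2 -= -2*R1 → (0, 0, -3)  (L[2][1] := -2)

U[2][2] = -3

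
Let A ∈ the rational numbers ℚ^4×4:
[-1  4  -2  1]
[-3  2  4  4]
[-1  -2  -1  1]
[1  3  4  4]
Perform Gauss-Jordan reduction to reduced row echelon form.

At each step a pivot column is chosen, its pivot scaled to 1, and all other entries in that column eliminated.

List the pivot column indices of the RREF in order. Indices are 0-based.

[1] R0 /= -1  ⇒  (1, -4, 2, -1)
     R1 -= -3·R0  ⇒  (0, -10, 10, 1)
     R2 -= -1·R0  ⇒  (0, -6, 1, 0)
     R3 -= 1·R0  ⇒  (0, 7, 2, 5)
[2] R1 /= -10  ⇒  (0, 1, -1, -1/10)
     R0 -= -4·R1  ⇒  (1, 0, -2, -7/5)
     R2 -= -6·R1  ⇒  (0, 0, -5, -3/5)
     R3 -= 7·R1  ⇒  (0, 0, 9, 57/10)
[3] R2 /= -5  ⇒  (0, 0, 1, 3/25)
     R0 -= -2·R2  ⇒  (1, 0, 0, -29/25)
     R1 -= -1·R2  ⇒  (0, 1, 0, 1/50)
     R3 -= 9·R2  ⇒  (0, 0, 0, 231/50)
[4] R3 /= 231/50  ⇒  (0, 0, 0, 1)
     R0 -= -29/25·R3  ⇒  (1, 0, 0, 0)
     R1 -= 1/50·R3  ⇒  (0, 1, 0, 0)
     R2 -= 3/25·R3  ⇒  (0, 0, 1, 0)

pivot columns: 0, 1, 2, 3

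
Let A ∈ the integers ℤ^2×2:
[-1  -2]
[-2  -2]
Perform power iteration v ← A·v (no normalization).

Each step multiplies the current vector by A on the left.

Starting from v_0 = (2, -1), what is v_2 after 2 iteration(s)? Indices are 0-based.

v_0 = (2, -1).
v_1 = A·v_0 = (0, -2).
v_2 = A·v_1 = (4, 4).

v_2 = (4, 4)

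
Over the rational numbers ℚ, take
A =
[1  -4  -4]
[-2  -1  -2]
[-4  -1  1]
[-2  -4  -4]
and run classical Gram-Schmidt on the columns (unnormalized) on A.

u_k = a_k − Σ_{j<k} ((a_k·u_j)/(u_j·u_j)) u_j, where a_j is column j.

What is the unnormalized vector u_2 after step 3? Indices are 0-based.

Step 1: u_0 = a_0 = (1, -2, -4, -2).
Step 2: u_1 = a_1 − (2/5)·u_0 = (-22/5, -1/5, 3/5, -16/5).
Step 3: u_2 = a_2 − (4/25)·u_0 − (157/150)·u_1 = (167/375, -1103/750, 253/250, -124/375).

u_2 = (167/375, -1103/750, 253/250, -124/375)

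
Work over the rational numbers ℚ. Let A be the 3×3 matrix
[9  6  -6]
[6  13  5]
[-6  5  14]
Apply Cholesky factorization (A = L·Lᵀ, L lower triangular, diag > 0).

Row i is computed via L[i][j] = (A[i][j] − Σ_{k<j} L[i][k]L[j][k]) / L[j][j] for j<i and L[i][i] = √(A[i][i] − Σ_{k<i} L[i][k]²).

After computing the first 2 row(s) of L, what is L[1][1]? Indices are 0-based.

L[1][1] = 3

Step 1: L[0][0] = √(9) = 3.
  L[1][0] = (6) / L[0][0] = 2.
Step 2: L[1][1] = √(9) = 3.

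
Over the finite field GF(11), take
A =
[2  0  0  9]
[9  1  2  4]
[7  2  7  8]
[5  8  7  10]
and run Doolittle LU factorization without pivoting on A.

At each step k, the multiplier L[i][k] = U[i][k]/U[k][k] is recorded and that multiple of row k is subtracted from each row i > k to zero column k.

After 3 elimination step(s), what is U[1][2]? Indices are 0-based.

U[1][2] = 2

k=0: U[0][0]=2
  eliminate (1,0): mult=10, new row 1: (0, 1, 2, 2); set L[1][0]=10
  eliminate (2,0): mult=9, new row 2: (0, 2, 7, 4); set L[2][0]=9
  eliminate (3,0): mult=8, new row 3: (0, 8, 7, 4); set L[3][0]=8
k=1: U[1][1]=1
  eliminate (2,1): mult=2, new row 2: (0, 0, 3, 0); set L[2][1]=2
  eliminate (3,1): mult=8, new row 3: (0, 0, 2, 10); set L[3][1]=8
k=2: U[2][2]=3
  eliminate (3,2): mult=8, new row 3: (0, 0, 0, 10); set L[3][2]=8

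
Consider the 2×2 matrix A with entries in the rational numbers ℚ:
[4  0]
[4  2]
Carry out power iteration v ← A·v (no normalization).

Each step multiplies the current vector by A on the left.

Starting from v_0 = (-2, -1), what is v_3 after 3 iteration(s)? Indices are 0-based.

v_3 = (-128, -232)

v_0 = (-2, -1).
v_1 = A·v_0 = (-8, -10).
v_2 = A·v_1 = (-32, -52).
v_3 = A·v_2 = (-128, -232).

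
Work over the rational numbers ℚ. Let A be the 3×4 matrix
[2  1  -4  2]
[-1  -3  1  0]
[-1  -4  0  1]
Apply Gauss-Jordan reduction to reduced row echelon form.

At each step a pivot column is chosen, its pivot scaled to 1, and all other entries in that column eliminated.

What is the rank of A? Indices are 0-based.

step 1: normalize row 0 (÷2) = (1, 1/2, -2, 1)
  row 1: subtract -1×row0 = (0, -5/2, -1, 1)
  row 2: subtract -1×row0 = (0, -7/2, -2, 2)
step 2: normalize row 1 (÷-5/2) = (0, 1, 2/5, -2/5)
  row 0: subtract 1/2×row1 = (1, 0, -11/5, 6/5)
  row 2: subtract -7/2×row1 = (0, 0, -3/5, 3/5)
step 3: normalize row 2 (÷-3/5) = (0, 0, 1, -1)
  row 0: subtract -11/5×row2 = (1, 0, 0, -1)
  row 1: subtract 2/5×row2 = (0, 1, 0, 0)

rank = 3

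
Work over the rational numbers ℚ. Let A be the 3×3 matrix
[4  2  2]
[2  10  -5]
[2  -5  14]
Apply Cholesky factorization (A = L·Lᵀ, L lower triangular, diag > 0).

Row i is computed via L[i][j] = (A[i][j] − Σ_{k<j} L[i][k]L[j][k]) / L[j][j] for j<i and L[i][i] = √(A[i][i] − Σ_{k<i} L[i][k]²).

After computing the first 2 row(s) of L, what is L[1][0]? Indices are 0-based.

Step 1: L[0][0] = √(4) = 2.
  L[1][0] = (2) / L[0][0] = 1.
Step 2: L[1][1] = √(9) = 3.

L[1][0] = 1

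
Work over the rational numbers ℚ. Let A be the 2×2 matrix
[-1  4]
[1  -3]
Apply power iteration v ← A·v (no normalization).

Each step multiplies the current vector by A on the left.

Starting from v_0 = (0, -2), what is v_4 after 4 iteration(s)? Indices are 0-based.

v_4 = (576, -466)

v_0 = (0, -2).
v_1 = A·v_0 = (-8, 6).
v_2 = A·v_1 = (32, -26).
v_3 = A·v_2 = (-136, 110).
v_4 = A·v_3 = (576, -466).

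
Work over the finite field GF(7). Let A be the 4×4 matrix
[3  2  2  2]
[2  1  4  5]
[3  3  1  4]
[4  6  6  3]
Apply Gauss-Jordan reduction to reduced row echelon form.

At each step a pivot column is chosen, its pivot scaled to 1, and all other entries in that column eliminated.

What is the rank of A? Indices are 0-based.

step 1: normalize row 0 (÷3) = (1, 3, 3, 3)
  row 1: subtract 2×row0 = (0, 2, 5, 6)
  row 2: subtract 3×row0 = (0, 1, 6, 2)
  row 3: subtract 4×row0 = (0, 1, 1, 5)
step 2: normalize row 1 (÷2) = (0, 1, 6, 3)
  row 0: subtract 3×row1 = (1, 0, 6, 1)
  row 2: subtract 1×row1 = (0, 0, 0, 6)
  row 3: subtract 1×row1 = (0, 0, 2, 2)
step 3: exchange rows 2,3
step 3: normalize row 2 (÷2) = (0, 0, 1, 1)
  row 0: subtract 6×row2 = (1, 0, 0, 2)
  row 1: subtract 6×row2 = (0, 1, 0, 4)
step 4: normalize row 3 (÷6) = (0, 0, 0, 1)
  row 0: subtract 2×row3 = (1, 0, 0, 0)
  row 1: subtract 4×row3 = (0, 1, 0, 0)
  row 2: subtract 1×row3 = (0, 0, 1, 0)

rank = 4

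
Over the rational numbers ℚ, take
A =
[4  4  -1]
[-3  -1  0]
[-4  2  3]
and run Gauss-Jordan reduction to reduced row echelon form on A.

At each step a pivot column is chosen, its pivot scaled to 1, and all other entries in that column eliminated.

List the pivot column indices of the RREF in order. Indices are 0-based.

pivot columns: 0, 1, 2

pivot(0,0)=4: scale R0 → (1, 1, -1/4)
  clear (1,0): R1 −= (-3)R0 → (0, 2, -3/4)
  clear (2,0): R2 −= (-4)R0 → (0, 6, 2)
pivot(1,1)=2: scale R1 → (0, 1, -3/8)
  clear (0,1): R0 −= (1)R1 → (1, 0, 1/8)
  clear (2,1): R2 −= (6)R1 → (0, 0, 17/4)
pivot(2,2)=17/4: scale R2 → (0, 0, 1)
  clear (0,2): R0 −= (1/8)R2 → (1, 0, 0)
  clear (1,2): R1 −= (-3/8)R2 → (0, 1, 0)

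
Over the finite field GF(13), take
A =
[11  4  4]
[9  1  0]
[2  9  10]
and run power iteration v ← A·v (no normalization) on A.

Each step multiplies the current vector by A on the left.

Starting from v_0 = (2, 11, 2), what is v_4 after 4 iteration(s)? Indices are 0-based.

v_4 = (9, 5, 0)

v_0 = (2, 11, 2).
v_1 = A·v_0 = (9, 3, 6).
v_2 = A·v_1 = (5, 6, 1).
v_3 = A·v_2 = (5, 12, 9).
v_4 = A·v_3 = (9, 5, 0).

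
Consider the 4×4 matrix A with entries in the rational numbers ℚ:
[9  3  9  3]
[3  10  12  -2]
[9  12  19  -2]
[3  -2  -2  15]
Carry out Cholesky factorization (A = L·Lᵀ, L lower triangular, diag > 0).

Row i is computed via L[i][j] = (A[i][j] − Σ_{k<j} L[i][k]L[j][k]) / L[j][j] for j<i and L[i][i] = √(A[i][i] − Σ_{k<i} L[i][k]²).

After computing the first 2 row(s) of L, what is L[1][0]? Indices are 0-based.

L[1][0] = 1

Step 1: L[0][0] = √(9) = 3.
  L[1][0] = (3) / L[0][0] = 1.
Step 2: L[1][1] = √(9) = 3.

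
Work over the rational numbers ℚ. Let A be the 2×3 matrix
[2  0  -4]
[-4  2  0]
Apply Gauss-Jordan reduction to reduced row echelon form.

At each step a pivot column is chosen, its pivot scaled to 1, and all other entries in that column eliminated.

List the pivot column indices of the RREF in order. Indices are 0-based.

pivot columns: 0, 1

step 1: normalize row 0 (÷2) = (1, 0, -2)
  row 1: subtract -4×row0 = (0, 2, -8)
step 2: normalize row 1 (÷2) = (0, 1, -4)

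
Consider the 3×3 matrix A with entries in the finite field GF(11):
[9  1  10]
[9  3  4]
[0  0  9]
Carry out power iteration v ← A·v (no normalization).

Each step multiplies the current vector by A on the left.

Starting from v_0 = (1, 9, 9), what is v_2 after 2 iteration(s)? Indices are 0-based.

v_0 = (1, 9, 9).
v_1 = A·v_0 = (9, 6, 4).
v_2 = A·v_1 = (6, 5, 3).

v_2 = (6, 5, 3)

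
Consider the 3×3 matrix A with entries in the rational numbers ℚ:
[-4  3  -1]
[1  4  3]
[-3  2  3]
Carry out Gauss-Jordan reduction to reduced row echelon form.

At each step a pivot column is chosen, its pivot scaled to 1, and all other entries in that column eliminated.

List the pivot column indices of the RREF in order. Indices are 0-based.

pivot columns: 0, 1, 2

step 1: normalize row 0 (÷-4) = (1, -3/4, 1/4)
  row 1: subtract 1×row0 = (0, 19/4, 11/4)
  row 2: subtract -3×row0 = (0, -1/4, 15/4)
step 2: normalize row 1 (÷19/4) = (0, 1, 11/19)
  row 0: subtract -3/4×row1 = (1, 0, 13/19)
  row 2: subtract -1/4×row1 = (0, 0, 74/19)
step 3: normalize row 2 (÷74/19) = (0, 0, 1)
  row 0: subtract 13/19×row2 = (1, 0, 0)
  row 1: subtract 11/19×row2 = (0, 1, 0)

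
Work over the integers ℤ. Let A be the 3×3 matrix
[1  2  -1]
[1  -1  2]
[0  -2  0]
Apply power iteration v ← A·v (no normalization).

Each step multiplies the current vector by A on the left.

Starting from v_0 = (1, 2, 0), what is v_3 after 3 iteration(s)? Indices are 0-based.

v_3 = (1, 13, 4)

v_0 = (1, 2, 0).
v_1 = A·v_0 = (5, -1, -4).
v_2 = A·v_1 = (7, -2, 2).
v_3 = A·v_2 = (1, 13, 4).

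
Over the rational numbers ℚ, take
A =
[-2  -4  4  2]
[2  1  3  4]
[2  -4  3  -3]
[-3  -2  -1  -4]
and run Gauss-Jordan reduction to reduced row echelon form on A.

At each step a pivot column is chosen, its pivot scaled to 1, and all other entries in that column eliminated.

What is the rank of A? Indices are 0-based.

pivot(0,0)=-2: scale R0 → (1, 2, -2, -1)
  clear (1,0): R1 −= (2)R0 → (0, -3, 7, 6)
  clear (2,0): R2 −= (2)R0 → (0, -8, 7, -1)
  clear (3,0): R3 −= (-3)R0 → (0, 4, -7, -7)
pivot(1,1)=-3: scale R1 → (0, 1, -7/3, -2)
  clear (0,1): R0 −= (2)R1 → (1, 0, 8/3, 3)
  clear (2,1): R2 −= (-8)R1 → (0, 0, -35/3, -17)
  clear (3,1): R3 −= (4)R1 → (0, 0, 7/3, 1)
pivot(2,2)=-35/3: scale R2 → (0, 0, 1, 51/35)
  clear (0,2): R0 −= (8/3)R2 → (1, 0, 0, -31/35)
  clear (1,2): R1 −= (-7/3)R2 → (0, 1, 0, 7/5)
  clear (3,2): R3 −= (7/3)R2 → (0, 0, 0, -12/5)
pivot(3,3)=-12/5: scale R3 → (0, 0, 0, 1)
  clear (0,3): R0 −= (-31/35)R3 → (1, 0, 0, 0)
  clear (1,3): R1 −= (7/5)R3 → (0, 1, 0, 0)
  clear (2,3): R2 −= (51/35)R3 → (0, 0, 1, 0)

rank = 4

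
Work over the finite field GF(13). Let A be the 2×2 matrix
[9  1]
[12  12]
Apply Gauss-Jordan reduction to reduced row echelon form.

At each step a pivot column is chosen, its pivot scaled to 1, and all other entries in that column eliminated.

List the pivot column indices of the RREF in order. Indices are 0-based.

pivot columns: 0, 1

step 1: normalize row 0 (÷9) = (1, 3)
  row 1: subtract 12×row0 = (0, 2)
step 2: normalize row 1 (÷2) = (0, 1)
  row 0: subtract 3×row1 = (1, 0)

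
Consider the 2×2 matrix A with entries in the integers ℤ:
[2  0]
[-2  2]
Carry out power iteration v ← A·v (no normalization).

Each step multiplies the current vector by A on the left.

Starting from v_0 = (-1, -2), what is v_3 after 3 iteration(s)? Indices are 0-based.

v_3 = (-8, 8)

v_0 = (-1, -2).
v_1 = A·v_0 = (-2, -2).
v_2 = A·v_1 = (-4, 0).
v_3 = A·v_2 = (-8, 8).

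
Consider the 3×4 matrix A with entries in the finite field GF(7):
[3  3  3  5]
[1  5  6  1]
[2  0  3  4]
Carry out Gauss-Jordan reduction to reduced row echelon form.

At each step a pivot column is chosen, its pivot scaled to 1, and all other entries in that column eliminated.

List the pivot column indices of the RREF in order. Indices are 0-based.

pivot columns: 0, 1, 3

pivot(0,0)=3: scale R0 → (1, 1, 1, 4)
  clear (1,0): R1 −= (1)R0 → (0, 4, 5, 4)
  clear (2,0): R2 −= (2)R0 → (0, 5, 1, 3)
pivot(1,1)=4: scale R1 → (0, 1, 3, 1)
  clear (0,1): R0 −= (1)R1 → (1, 0, 5, 3)
  clear (2,1): R2 −= (5)R1 → (0, 0, 0, 5)
col 2: no nonzero at/below row 2; advance.
pivot(2,3)=5: scale R2 → (0, 0, 0, 1)
  clear (0,3): R0 −= (3)R2 → (1, 0, 5, 0)
  clear (1,3): R1 −= (1)R2 → (0, 1, 3, 0)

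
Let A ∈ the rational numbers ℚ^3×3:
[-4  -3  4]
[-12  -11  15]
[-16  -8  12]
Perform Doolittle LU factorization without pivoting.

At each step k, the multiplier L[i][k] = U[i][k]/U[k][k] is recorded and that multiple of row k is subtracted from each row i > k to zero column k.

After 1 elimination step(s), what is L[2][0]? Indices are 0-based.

k=0: U[0][0]=-4
  eliminate (1,0): mult=3, new row 1: (0, -2, 3); set L[1][0]=3
  eliminate (2,0): mult=4, new row 2: (0, 4, -4); set L[2][0]=4

L[2][0] = 4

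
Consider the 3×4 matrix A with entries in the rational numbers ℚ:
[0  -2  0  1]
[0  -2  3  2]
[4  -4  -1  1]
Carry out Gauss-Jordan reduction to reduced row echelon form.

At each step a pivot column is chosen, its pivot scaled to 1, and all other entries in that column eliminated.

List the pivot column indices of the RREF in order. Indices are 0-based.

pivot columns: 0, 1, 2

[1] R0 <-> R2
[1] R0 /= 4  ⇒  (1, -1, -1/4, 1/4)
[2] R1 /= -2  ⇒  (0, 1, -3/2, -1)
     R0 -= -1·R1  ⇒  (1, 0, -7/4, -3/4)
     R2 -= -2·R1  ⇒  (0, 0, -3, -1)
[3] R2 /= -3  ⇒  (0, 0, 1, 1/3)
     R0 -= -7/4·R2  ⇒  (1, 0, 0, -1/6)
     R1 -= -3/2·R2  ⇒  (0, 1, 0, -1/2)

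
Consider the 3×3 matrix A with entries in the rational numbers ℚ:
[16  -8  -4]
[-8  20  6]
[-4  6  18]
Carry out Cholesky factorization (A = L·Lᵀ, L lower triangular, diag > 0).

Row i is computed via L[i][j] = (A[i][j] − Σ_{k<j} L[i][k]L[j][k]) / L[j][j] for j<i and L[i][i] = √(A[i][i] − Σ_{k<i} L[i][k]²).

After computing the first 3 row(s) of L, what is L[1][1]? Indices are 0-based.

L[1][1] = 4

Step 1: L[0][0] = √(16) = 4.
  L[1][0] = (-8) / L[0][0] = -2.
Step 2: L[1][1] = √(16) = 4.
  L[2][0] = (-4) / L[0][0] = -1.
  L[2][1] = (4) / L[1][1] = 1.
Step 3: L[2][2] = √(16) = 4.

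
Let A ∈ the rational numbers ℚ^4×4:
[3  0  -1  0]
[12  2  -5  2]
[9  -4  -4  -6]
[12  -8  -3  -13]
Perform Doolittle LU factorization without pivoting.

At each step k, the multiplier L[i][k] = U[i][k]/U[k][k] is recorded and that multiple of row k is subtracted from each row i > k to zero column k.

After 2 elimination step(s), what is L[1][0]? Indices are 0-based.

L[1][0] = 4

[col 0] pivot 3
  R1 -= 4*R0 → (0, 2, -1, 2)  (L[1][0] := 4)
  R2 -= 3*R0 → (0, -4, -1, -6)  (L[2][0] := 3)
  R3 -= 4*R0 → (0, -8, 1, -13)  (L[3][0] := 4)
[col 1] pivot 2
  R2 -= -2*R1 → (0, 0, -3, -2)  (L[2][1] := -2)
  R3 -= -4*R1 → (0, 0, -3, -5)  (L[3][1] := -4)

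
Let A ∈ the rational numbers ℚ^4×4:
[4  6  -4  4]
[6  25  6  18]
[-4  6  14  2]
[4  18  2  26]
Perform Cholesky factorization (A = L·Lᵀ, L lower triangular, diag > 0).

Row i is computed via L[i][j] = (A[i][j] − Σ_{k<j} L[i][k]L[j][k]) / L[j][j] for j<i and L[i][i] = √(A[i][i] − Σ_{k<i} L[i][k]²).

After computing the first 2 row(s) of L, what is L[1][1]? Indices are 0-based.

L[1][1] = 4

Step 1: L[0][0] = √(4) = 2.
  L[1][0] = (6) / L[0][0] = 3.
Step 2: L[1][1] = √(16) = 4.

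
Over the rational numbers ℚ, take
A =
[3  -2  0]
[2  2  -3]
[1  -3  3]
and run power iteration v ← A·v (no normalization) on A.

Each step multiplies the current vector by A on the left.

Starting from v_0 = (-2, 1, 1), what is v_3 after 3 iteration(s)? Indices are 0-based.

v_0 = (-2, 1, 1).
v_1 = A·v_0 = (-8, -5, -2).
v_2 = A·v_1 = (-14, -20, 1).
v_3 = A·v_2 = (-2, -71, 49).

v_3 = (-2, -71, 49)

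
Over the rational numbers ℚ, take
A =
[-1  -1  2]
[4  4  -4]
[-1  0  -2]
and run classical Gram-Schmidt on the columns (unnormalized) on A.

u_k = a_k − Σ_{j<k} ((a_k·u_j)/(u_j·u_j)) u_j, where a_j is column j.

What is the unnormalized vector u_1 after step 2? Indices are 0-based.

Step 1: u_0 = a_0 = (-1, 4, -1).
Step 2: u_1 = a_1 − (17/18)·u_0 = (-1/18, 2/9, 17/18).

u_1 = (-1/18, 2/9, 17/18)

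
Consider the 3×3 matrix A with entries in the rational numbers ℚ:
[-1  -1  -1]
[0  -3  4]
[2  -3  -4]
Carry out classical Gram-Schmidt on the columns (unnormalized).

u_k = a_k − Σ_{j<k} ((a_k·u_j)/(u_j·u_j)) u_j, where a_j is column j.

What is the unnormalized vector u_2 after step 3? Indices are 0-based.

Step 1: u_0 = a_0 = (-1, 0, 2).
Step 2: u_1 = a_1 − (-1)·u_0 = (-2, -3, -1).
Step 3: u_2 = a_2 − (-7/5)·u_0 − (-3/7)·u_1 = (-114/35, 19/7, -57/35).

u_2 = (-114/35, 19/7, -57/35)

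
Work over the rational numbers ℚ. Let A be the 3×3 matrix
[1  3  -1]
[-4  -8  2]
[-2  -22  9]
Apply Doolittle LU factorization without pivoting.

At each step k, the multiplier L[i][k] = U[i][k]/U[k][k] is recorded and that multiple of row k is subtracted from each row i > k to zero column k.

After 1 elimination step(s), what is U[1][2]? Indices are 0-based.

U[1][2] = -2

[col 0] pivot 1
  R1 -= -4*R0 → (0, 4, -2)  (L[1][0] := -4)
  R2 -= -2*R0 → (0, -16, 7)  (L[2][0] := -2)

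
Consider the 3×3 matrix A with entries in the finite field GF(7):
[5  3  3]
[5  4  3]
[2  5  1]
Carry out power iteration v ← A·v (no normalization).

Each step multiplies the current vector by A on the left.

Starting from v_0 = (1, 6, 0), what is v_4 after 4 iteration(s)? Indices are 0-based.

v_0 = (1, 6, 0).
v_1 = A·v_0 = (2, 1, 4).
v_2 = A·v_1 = (4, 5, 6).
v_3 = A·v_2 = (4, 2, 4).
v_4 = A·v_3 = (3, 5, 1).

v_4 = (3, 5, 1)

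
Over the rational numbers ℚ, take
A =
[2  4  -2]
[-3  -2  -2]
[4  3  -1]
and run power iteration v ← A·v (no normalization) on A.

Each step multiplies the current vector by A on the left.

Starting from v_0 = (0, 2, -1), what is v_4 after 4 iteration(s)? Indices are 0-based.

v_0 = (0, 2, -1).
v_1 = A·v_0 = (10, -2, 7).
v_2 = A·v_1 = (-2, -40, 27).
v_3 = A·v_2 = (-218, 32, -155).
v_4 = A·v_3 = (2, 900, -621).

v_4 = (2, 900, -621)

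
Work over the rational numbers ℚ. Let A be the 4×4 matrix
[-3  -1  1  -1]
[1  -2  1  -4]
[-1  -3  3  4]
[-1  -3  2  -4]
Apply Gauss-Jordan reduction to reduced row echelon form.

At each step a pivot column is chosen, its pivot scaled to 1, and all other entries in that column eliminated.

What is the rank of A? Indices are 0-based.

rank = 4

[1] R0 /= -3  ⇒  (1, 1/3, -1/3, 1/3)
     R1 -= 1·R0  ⇒  (0, -7/3, 4/3, -13/3)
     R2 -= -1·R0  ⇒  (0, -8/3, 8/3, 13/3)
     R3 -= -1·R0  ⇒  (0, -8/3, 5/3, -11/3)
[2] R1 /= -7/3  ⇒  (0, 1, -4/7, 13/7)
     R0 -= 1/3·R1  ⇒  (1, 0, -1/7, -2/7)
     R2 -= -8/3·R1  ⇒  (0, 0, 8/7, 65/7)
     R3 -= -8/3·R1  ⇒  (0, 0, 1/7, 9/7)
[3] R2 /= 8/7  ⇒  (0, 0, 1, 65/8)
     R0 -= -1/7·R2  ⇒  (1, 0, 0, 7/8)
     R1 -= -4/7·R2  ⇒  (0, 1, 0, 13/2)
     R3 -= 1/7·R2  ⇒  (0, 0, 0, 1/8)
[4] R3 /= 1/8  ⇒  (0, 0, 0, 1)
     R0 -= 7/8·R3  ⇒  (1, 0, 0, 0)
     R1 -= 13/2·R3  ⇒  (0, 1, 0, 0)
     R2 -= 65/8·R3  ⇒  (0, 0, 1, 0)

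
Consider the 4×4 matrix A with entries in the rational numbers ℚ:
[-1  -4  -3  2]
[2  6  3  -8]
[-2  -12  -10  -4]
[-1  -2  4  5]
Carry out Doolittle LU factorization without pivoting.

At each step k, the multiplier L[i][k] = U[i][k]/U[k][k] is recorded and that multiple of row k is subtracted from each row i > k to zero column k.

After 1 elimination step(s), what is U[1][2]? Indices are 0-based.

[col 0] pivot -1
  R1 -= -2*R0 → (0, -2, -3, -4)  (L[1][0] := -2)
  R2 -= 2*R0 → (0, -4, -4, -8)  (L[2][0] := 2)
  R3 -= 1*R0 → (0, 2, 7, 3)  (L[3][0] := 1)

U[1][2] = -3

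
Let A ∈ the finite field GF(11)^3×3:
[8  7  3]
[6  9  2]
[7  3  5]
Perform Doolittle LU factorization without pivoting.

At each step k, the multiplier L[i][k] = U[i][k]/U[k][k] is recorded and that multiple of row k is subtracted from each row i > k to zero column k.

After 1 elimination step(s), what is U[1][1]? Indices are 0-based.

k=0: U[0][0]=8
  eliminate (1,0): mult=9, new row 1: (0, 1, 8); set L[1][0]=9
  eliminate (2,0): mult=5, new row 2: (0, 1, 1); set L[2][0]=5

U[1][1] = 1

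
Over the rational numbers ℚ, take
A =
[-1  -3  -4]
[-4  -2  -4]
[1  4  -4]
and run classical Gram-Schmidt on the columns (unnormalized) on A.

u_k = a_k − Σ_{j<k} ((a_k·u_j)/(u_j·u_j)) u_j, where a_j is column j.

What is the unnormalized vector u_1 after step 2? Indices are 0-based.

u_1 = (-13/6, 4/3, 19/6)

Step 1: u_0 = a_0 = (-1, -4, 1).
Step 2: u_1 = a_1 − (5/6)·u_0 = (-13/6, 4/3, 19/6).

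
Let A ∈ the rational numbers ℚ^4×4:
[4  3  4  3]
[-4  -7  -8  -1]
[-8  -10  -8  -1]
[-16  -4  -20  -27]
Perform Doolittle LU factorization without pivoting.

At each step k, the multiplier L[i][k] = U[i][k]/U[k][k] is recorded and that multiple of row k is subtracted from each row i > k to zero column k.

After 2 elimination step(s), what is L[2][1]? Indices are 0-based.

L[2][1] = 1

Step 1: pivot at (0,0) is 4.
  row1 ← row1 − (-1)·row0  ⇒  L[1][0]=-1, U row1=(0, -4, -4, 2)
  row2 ← row2 − (-2)·row0  ⇒  L[2][0]=-2, U row2=(0, -4, 0, 5)
  row3 ← row3 − (-4)·row0  ⇒  L[3][0]=-4, U row3=(0, 8, -4, -15)
Step 2: pivot at (1,1) is -4.
  row2 ← row2 − (1)·row1  ⇒  L[2][1]=1, U row2=(0, 0, 4, 3)
  row3 ← row3 − (-2)·row1  ⇒  L[3][1]=-2, U row3=(0, 0, -12, -11)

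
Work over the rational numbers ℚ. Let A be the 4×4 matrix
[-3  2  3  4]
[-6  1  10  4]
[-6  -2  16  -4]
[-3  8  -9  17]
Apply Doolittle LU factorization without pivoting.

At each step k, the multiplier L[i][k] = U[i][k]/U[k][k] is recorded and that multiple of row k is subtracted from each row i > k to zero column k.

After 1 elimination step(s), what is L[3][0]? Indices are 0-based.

k=0: U[0][0]=-3
  eliminate (1,0): mult=2, new row 1: (0, -3, 4, -4); set L[1][0]=2
  eliminate (2,0): mult=2, new row 2: (0, -6, 10, -12); set L[2][0]=2
  eliminate (3,0): mult=1, new row 3: (0, 6, -12, 13); set L[3][0]=1

L[3][0] = 1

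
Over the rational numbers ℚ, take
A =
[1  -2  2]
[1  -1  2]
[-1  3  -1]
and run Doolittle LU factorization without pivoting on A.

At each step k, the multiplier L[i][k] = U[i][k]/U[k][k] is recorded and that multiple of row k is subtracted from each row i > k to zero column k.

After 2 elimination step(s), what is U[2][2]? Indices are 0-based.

Step 1: pivot at (0,0) is 1.
  row1 ← row1 − (1)·row0  ⇒  L[1][0]=1, U row1=(0, 1, 0)
  row2 ← row2 − (-1)·row0  ⇒  L[2][0]=-1, U row2=(0, 1, 1)
Step 2: pivot at (1,1) is 1.
  row2 ← row2 − (1)·row1  ⇒  L[2][1]=1, U row2=(0, 0, 1)

U[2][2] = 1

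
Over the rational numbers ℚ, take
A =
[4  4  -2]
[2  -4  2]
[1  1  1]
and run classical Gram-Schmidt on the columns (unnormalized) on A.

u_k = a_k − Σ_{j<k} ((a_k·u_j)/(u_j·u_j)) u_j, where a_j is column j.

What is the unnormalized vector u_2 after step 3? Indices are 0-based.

Step 1: u_0 = a_0 = (4, 2, 1).
Step 2: u_1 = a_1 − (3/7)·u_0 = (16/7, -34/7, 4/7).
Step 3: u_2 = a_2 − (-1/7)·u_0 − (-8/17)·u_1 = (-6/17, 0, 24/17).

u_2 = (-6/17, 0, 24/17)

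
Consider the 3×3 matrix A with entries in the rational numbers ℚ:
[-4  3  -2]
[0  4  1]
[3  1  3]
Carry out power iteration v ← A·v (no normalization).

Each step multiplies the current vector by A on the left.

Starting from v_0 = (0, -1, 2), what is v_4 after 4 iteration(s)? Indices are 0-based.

v_4 = (86, -71, -116)

v_0 = (0, -1, 2).
v_1 = A·v_0 = (-7, -2, 5).
v_2 = A·v_1 = (12, -3, -8).
v_3 = A·v_2 = (-41, -20, 9).
v_4 = A·v_3 = (86, -71, -116).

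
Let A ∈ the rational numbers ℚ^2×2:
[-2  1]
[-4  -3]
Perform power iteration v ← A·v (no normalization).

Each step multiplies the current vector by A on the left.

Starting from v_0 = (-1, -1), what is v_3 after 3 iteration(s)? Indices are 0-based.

v_3 = (-35, 55)

v_0 = (-1, -1).
v_1 = A·v_0 = (1, 7).
v_2 = A·v_1 = (5, -25).
v_3 = A·v_2 = (-35, 55).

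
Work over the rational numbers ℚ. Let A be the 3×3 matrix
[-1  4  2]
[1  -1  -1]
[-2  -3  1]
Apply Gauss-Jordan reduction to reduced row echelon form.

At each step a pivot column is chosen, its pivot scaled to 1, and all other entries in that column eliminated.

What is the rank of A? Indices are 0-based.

pivot(0,0)=-1: scale R0 → (1, -4, -2)
  clear (1,0): R1 −= (1)R0 → (0, 3, 1)
  clear (2,0): R2 −= (-2)R0 → (0, -11, -3)
pivot(1,1)=3: scale R1 → (0, 1, 1/3)
  clear (0,1): R0 −= (-4)R1 → (1, 0, -2/3)
  clear (2,1): R2 −= (-11)R1 → (0, 0, 2/3)
pivot(2,2)=2/3: scale R2 → (0, 0, 1)
  clear (0,2): R0 −= (-2/3)R2 → (1, 0, 0)
  clear (1,2): R1 −= (1/3)R2 → (0, 1, 0)

rank = 3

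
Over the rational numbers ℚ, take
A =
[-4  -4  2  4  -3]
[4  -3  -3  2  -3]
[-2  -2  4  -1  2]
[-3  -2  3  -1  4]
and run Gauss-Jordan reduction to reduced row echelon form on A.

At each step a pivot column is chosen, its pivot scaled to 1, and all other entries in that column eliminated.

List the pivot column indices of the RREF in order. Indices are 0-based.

pivot columns: 0, 1, 2, 3

[1] R0 /= -4  ⇒  (1, 1, -1/2, -1, 3/4)
     R1 -= 4·R0  ⇒  (0, -7, -1, 6, -6)
     R2 -= -2·R0  ⇒  (0, 0, 3, -3, 7/2)
     R3 -= -3·R0  ⇒  (0, 1, 3/2, -4, 25/4)
[2] R1 /= -7  ⇒  (0, 1, 1/7, -6/7, 6/7)
     R0 -= 1·R1  ⇒  (1, 0, -9/14, -1/7, -3/28)
     R3 -= 1·R1  ⇒  (0, 0, 19/14, -22/7, 151/28)
[3] R2 /= 3  ⇒  (0, 0, 1, -1, 7/6)
     R0 -= -9/14·R2  ⇒  (1, 0, 0, -11/14, 9/14)
     R1 -= 1/7·R2  ⇒  (0, 1, 0, -5/7, 29/42)
     R3 -= 19/14·R2  ⇒  (0, 0, 0, -25/14, 80/21)
[4] R3 /= -25/14  ⇒  (0, 0, 0, 1, -32/15)
     R0 -= -11/14·R3  ⇒  (1, 0, 0, 0, -31/30)
     R1 -= -5/7·R3  ⇒  (0, 1, 0, 0, -5/6)
     R2 -= -1·R3  ⇒  (0, 0, 1, 0, -29/30)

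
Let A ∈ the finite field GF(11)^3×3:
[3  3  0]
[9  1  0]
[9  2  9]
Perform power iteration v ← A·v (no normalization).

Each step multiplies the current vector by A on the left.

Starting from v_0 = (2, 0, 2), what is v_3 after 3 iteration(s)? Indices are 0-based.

v_3 = (3, 5, 8)

v_0 = (2, 0, 2).
v_1 = A·v_0 = (6, 7, 3).
v_2 = A·v_1 = (6, 6, 7).
v_3 = A·v_2 = (3, 5, 8).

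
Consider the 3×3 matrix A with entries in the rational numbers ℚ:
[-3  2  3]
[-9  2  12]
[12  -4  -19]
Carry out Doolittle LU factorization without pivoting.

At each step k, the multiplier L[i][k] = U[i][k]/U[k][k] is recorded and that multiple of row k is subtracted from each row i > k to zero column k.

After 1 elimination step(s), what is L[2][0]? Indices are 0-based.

k=0: U[0][0]=-3
  eliminate (1,0): mult=3, new row 1: (0, -4, 3); set L[1][0]=3
  eliminate (2,0): mult=-4, new row 2: (0, 4, -7); set L[2][0]=-4

L[2][0] = -4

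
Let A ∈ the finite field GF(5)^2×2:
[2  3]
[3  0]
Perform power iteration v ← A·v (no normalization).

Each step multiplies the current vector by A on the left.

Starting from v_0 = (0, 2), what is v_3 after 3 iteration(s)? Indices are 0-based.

v_0 = (0, 2).
v_1 = A·v_0 = (1, 0).
v_2 = A·v_1 = (2, 3).
v_3 = A·v_2 = (3, 1).

v_3 = (3, 1)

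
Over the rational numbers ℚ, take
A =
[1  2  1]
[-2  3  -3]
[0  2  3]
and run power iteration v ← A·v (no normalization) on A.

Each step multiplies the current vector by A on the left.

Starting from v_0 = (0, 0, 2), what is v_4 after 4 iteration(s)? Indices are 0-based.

v_0 = (0, 0, 2).
v_1 = A·v_0 = (2, -6, 6).
v_2 = A·v_1 = (-4, -40, 6).
v_3 = A·v_2 = (-78, -130, -62).
v_4 = A·v_3 = (-400, -48, -446).

v_4 = (-400, -48, -446)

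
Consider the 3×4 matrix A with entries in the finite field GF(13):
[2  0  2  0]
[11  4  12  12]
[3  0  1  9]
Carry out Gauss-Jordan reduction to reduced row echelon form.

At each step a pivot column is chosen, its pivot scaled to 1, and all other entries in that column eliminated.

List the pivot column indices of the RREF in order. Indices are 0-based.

[1] R0 /= 2  ⇒  (1, 0, 1, 0)
     R1 -= 11·R0  ⇒  (0, 4, 1, 12)
     R2 -= 3·R0  ⇒  (0, 0, 11, 9)
[2] R1 /= 4  ⇒  (0, 1, 10, 3)
[3] R2 /= 11  ⇒  (0, 0, 1, 2)
     R0 -= 1·R2  ⇒  (1, 0, 0, 11)
     R1 -= 10·R2  ⇒  (0, 1, 0, 9)

pivot columns: 0, 1, 2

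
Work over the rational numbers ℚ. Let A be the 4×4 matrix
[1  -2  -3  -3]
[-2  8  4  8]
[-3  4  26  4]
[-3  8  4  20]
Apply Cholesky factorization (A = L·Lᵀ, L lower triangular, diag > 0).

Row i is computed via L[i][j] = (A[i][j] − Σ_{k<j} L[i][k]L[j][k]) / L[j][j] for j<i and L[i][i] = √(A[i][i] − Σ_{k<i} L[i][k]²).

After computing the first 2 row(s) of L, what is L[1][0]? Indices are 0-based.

L[1][0] = -2

Step 1: L[0][0] = √(1) = 1.
  L[1][0] = (-2) / L[0][0] = -2.
Step 2: L[1][1] = √(4) = 2.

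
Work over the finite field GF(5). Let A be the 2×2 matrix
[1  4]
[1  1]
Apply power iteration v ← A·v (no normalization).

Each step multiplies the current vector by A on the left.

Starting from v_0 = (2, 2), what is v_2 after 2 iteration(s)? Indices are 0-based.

v_2 = (1, 4)

v_0 = (2, 2).
v_1 = A·v_0 = (0, 4).
v_2 = A·v_1 = (1, 4).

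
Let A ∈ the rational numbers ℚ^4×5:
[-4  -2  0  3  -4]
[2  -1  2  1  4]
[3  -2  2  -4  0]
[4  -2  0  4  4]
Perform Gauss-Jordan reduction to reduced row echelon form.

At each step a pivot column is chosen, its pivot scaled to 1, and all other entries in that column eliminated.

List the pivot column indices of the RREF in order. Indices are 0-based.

pivot columns: 0, 1, 2, 3

[1] R0 /= -4  ⇒  (1, 1/2, 0, -3/4, 1)
     R1 -= 2·R0  ⇒  (0, -2, 2, 5/2, 2)
     R2 -= 3·R0  ⇒  (0, -7/2, 2, -7/4, -3)
     R3 -= 4·R0  ⇒  (0, -4, 0, 7, 0)
[2] R1 /= -2  ⇒  (0, 1, -1, -5/4, -1)
     R0 -= 1/2·R1  ⇒  (1, 0, 1/2, -1/8, 3/2)
     R2 -= -7/2·R1  ⇒  (0, 0, -3/2, -49/8, -13/2)
     R3 -= -4·R1  ⇒  (0, 0, -4, 2, -4)
[3] R2 /= -3/2  ⇒  (0, 0, 1, 49/12, 13/3)
     R0 -= 1/2·R2  ⇒  (1, 0, 0, -13/6, -2/3)
     R1 -= -1·R2  ⇒  (0, 1, 0, 17/6, 10/3)
     R3 -= -4·R2  ⇒  (0, 0, 0, 55/3, 40/3)
[4] R3 /= 55/3  ⇒  (0, 0, 0, 1, 8/11)
     R0 -= -13/6·R3  ⇒  (1, 0, 0, 0, 10/11)
     R1 -= 17/6·R3  ⇒  (0, 1, 0, 0, 14/11)
     R2 -= 49/12·R3  ⇒  (0, 0, 1, 0, 15/11)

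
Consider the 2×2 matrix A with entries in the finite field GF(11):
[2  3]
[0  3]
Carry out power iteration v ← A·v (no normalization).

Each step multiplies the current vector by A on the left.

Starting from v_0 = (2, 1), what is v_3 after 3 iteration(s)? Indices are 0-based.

v_3 = (7, 5)

v_0 = (2, 1).
v_1 = A·v_0 = (7, 3).
v_2 = A·v_1 = (1, 9).
v_3 = A·v_2 = (7, 5).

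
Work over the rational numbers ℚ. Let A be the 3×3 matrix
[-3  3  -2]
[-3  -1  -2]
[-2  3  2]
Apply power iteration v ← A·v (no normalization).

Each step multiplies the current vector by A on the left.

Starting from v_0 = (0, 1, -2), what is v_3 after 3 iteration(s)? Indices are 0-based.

v_3 = (-22, 66, -60)

v_0 = (0, 1, -2).
v_1 = A·v_0 = (7, 3, -1).
v_2 = A·v_1 = (-10, -22, -7).
v_3 = A·v_2 = (-22, 66, -60).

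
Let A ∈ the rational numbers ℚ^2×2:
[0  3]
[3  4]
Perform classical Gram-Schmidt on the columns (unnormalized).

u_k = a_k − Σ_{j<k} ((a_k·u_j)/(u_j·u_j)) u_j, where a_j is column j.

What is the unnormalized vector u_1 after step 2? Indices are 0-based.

Step 1: u_0 = a_0 = (0, 3).
Step 2: u_1 = a_1 − (4/3)·u_0 = (3, 0).

u_1 = (3, 0)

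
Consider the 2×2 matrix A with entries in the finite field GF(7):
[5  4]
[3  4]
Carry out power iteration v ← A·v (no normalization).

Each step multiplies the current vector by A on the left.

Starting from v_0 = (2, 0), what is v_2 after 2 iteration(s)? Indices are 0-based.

v_2 = (4, 5)

v_0 = (2, 0).
v_1 = A·v_0 = (3, 6).
v_2 = A·v_1 = (4, 5).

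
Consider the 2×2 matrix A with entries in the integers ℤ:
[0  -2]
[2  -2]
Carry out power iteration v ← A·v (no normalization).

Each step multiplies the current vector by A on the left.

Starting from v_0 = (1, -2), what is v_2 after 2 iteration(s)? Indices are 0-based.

v_0 = (1, -2).
v_1 = A·v_0 = (4, 6).
v_2 = A·v_1 = (-12, -4).

v_2 = (-12, -4)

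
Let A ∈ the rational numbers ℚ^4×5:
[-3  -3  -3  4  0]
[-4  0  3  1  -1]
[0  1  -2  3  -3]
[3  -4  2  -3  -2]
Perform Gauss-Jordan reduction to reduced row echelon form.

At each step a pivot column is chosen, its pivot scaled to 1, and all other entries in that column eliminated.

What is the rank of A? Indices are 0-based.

rank = 4

step 1: normalize row 0 (÷-3) = (1, 1, 1, -4/3, 0)
  row 1: subtract -4×row0 = (0, 4, 7, -13/3, -1)
  row 3: subtract 3×row0 = (0, -7, -1, 1, -2)
step 2: normalize row 1 (÷4) = (0, 1, 7/4, -13/12, -1/4)
  row 0: subtract 1×row1 = (1, 0, -3/4, -1/4, 1/4)
  row 2: subtract 1×row1 = (0, 0, -15/4, 49/12, -11/4)
  row 3: subtract -7×row1 = (0, 0, 45/4, -79/12, -15/4)
step 3: normalize row 2 (÷-15/4) = (0, 0, 1, -49/45, 11/15)
  row 0: subtract -3/4×row2 = (1, 0, 0, -16/15, 4/5)
  row 1: subtract 7/4×row2 = (0, 1, 0, 37/45, -23/15)
  row 3: subtract 45/4×row2 = (0, 0, 0, 17/3, -12)
step 4: normalize row 3 (÷17/3) = (0, 0, 0, 1, -36/17)
  row 0: subtract -16/15×row3 = (1, 0, 0, 0, -124/85)
  row 1: subtract 37/45×row3 = (0, 1, 0, 0, 53/255)
  row 2: subtract -49/45×row3 = (0, 0, 1, 0, -401/255)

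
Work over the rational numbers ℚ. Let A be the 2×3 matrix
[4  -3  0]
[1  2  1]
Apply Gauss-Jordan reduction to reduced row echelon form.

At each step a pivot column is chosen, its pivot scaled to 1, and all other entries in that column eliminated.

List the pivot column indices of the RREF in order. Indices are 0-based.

pivot columns: 0, 1

step 1: normalize row 0 (÷4) = (1, -3/4, 0)
  row 1: subtract 1×row0 = (0, 11/4, 1)
step 2: normalize row 1 (÷11/4) = (0, 1, 4/11)
  row 0: subtract -3/4×row1 = (1, 0, 3/11)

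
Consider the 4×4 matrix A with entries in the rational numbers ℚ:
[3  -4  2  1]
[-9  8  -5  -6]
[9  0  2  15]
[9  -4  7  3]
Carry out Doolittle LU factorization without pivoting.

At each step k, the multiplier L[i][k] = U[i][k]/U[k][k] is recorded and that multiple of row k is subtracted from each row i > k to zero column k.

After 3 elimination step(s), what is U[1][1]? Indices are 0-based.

k=0: U[0][0]=3
  eliminate (1,0): mult=-3, new row 1: (0, -4, 1, -3); set L[1][0]=-3
  eliminate (2,0): mult=3, new row 2: (0, 12, -4, 12); set L[2][0]=3
  eliminate (3,0): mult=3, new row 3: (0, 8, 1, 0); set L[3][0]=3
k=1: U[1][1]=-4
  eliminate (2,1): mult=-3, new row 2: (0, 0, -1, 3); set L[2][1]=-3
  eliminate (3,1): mult=-2, new row 3: (0, 0, 3, -6); set L[3][1]=-2
k=2: U[2][2]=-1
  eliminate (3,2): mult=-3, new row 3: (0, 0, 0, 3); set L[3][2]=-3

U[1][1] = -4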